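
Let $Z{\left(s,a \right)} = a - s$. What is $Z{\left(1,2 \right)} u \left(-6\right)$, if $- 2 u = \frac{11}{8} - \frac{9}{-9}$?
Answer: $\frac{57}{8} \approx 7.125$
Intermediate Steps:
$u = - \frac{19}{16}$ ($u = - \frac{\frac{11}{8} - \frac{9}{-9}}{2} = - \frac{11 \cdot \frac{1}{8} - -1}{2} = - \frac{\frac{11}{8} + 1}{2} = \left(- \frac{1}{2}\right) \frac{19}{8} = - \frac{19}{16} \approx -1.1875$)
$Z{\left(1,2 \right)} u \left(-6\right) = \left(2 - 1\right) \left(- \frac{19}{16}\right) \left(-6\right) = 1 \left(- \frac{19}{16}\right) \left(-6\right) = \left(- \frac{19}{16}\right) \left(-6\right) = \frac{57}{8}$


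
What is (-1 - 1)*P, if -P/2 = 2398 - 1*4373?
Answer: -7900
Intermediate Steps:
P = 3950 (P = -2*(2398 - 1*4373) = -2*(2398 - 4373) = -2*(-1975) = 3950)
(-1 - 1)*P = (-1 - 1)*3950 = -2*3950 = -7900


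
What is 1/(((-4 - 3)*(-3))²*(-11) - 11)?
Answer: -1/4862 ≈ -0.00020568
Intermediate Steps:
1/(((-4 - 3)*(-3))²*(-11) - 11) = 1/((-7*(-3))²*(-11) - 11) = 1/(21²*(-11) - 11) = 1/(441*(-11) - 11) = 1/(-4851 - 11) = 1/(-4862) = -1/4862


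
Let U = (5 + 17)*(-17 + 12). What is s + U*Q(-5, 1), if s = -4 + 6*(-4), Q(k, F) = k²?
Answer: -2778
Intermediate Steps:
U = -110 (U = 22*(-5) = -110)
s = -28 (s = -4 - 24 = -28)
s + U*Q(-5, 1) = -28 - 110*(-5)² = -28 - 110*25 = -28 - 2750 = -2778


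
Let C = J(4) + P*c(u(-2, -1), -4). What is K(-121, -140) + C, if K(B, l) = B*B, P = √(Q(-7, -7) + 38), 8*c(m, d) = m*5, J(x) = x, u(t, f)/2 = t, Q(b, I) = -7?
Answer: 14645 - 5*√31/2 ≈ 14631.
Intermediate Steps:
u(t, f) = 2*t
c(m, d) = 5*m/8 (c(m, d) = (m*5)/8 = (5*m)/8 = 5*m/8)
P = √31 (P = √(-7 + 38) = √31 ≈ 5.5678)
K(B, l) = B²
C = 4 - 5*√31/2 (C = 4 + √31*(5*(2*(-2))/8) = 4 + √31*((5/8)*(-4)) = 4 + √31*(-5/2) = 4 - 5*√31/2 ≈ -9.9194)
K(-121, -140) + C = (-121)² + (4 - 5*√31/2) = 14641 + (4 - 5*√31/2) = 14645 - 5*√31/2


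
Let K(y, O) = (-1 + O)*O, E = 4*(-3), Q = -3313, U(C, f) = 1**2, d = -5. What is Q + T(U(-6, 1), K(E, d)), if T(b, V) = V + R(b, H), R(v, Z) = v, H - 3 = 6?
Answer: -3282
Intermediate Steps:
H = 9 (H = 3 + 6 = 9)
U(C, f) = 1
E = -12
K(y, O) = O*(-1 + O)
T(b, V) = V + b
Q + T(U(-6, 1), K(E, d)) = -3313 + (-5*(-1 - 5) + 1) = -3313 + (-5*(-6) + 1) = -3313 + (30 + 1) = -3313 + 31 = -3282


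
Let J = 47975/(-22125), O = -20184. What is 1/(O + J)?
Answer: -885/17864759 ≈ -4.9539e-5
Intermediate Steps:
J = -1919/885 (J = 47975*(-1/22125) = -1919/885 ≈ -2.1684)
1/(O + J) = 1/(-20184 - 1919/885) = 1/(-17864759/885) = -885/17864759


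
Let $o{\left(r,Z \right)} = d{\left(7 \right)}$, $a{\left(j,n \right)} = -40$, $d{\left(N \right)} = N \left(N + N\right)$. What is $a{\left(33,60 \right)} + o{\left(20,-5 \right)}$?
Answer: $58$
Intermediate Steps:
$d{\left(N \right)} = 2 N^{2}$ ($d{\left(N \right)} = N 2 N = 2 N^{2}$)
$o{\left(r,Z \right)} = 98$ ($o{\left(r,Z \right)} = 2 \cdot 7^{2} = 2 \cdot 49 = 98$)
$a{\left(33,60 \right)} + o{\left(20,-5 \right)} = -40 + 98 = 58$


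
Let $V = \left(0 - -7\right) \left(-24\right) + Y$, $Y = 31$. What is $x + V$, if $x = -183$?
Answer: $-320$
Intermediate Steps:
$V = -137$ ($V = \left(0 - -7\right) \left(-24\right) + 31 = \left(0 + 7\right) \left(-24\right) + 31 = 7 \left(-24\right) + 31 = -168 + 31 = -137$)
$x + V = -183 - 137 = -320$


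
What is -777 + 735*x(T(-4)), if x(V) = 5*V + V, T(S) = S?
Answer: -18417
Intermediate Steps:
x(V) = 6*V
-777 + 735*x(T(-4)) = -777 + 735*(6*(-4)) = -777 + 735*(-24) = -777 - 17640 = -18417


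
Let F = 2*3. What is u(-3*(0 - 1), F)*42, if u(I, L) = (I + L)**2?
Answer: 3402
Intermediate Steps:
F = 6
u(-3*(0 - 1), F)*42 = (-3*(0 - 1) + 6)**2*42 = (-3*(-1) + 6)**2*42 = (3 + 6)**2*42 = 9**2*42 = 81*42 = 3402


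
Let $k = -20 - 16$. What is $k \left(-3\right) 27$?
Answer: $2916$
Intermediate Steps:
$k = -36$
$k \left(-3\right) 27 = \left(-36\right) \left(-3\right) 27 = 108 \cdot 27 = 2916$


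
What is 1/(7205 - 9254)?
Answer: -1/2049 ≈ -0.00048804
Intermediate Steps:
1/(7205 - 9254) = 1/(-2049) = -1/2049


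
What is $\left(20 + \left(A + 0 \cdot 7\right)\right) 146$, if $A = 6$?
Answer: $3796$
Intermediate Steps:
$\left(20 + \left(A + 0 \cdot 7\right)\right) 146 = \left(20 + \left(6 + 0 \cdot 7\right)\right) 146 = \left(20 + \left(6 + 0\right)\right) 146 = \left(20 + 6\right) 146 = 26 \cdot 146 = 3796$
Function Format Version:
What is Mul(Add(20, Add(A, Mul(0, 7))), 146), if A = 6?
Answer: 3796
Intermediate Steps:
Mul(Add(20, Add(A, Mul(0, 7))), 146) = Mul(Add(20, Add(6, Mul(0, 7))), 146) = Mul(Add(20, Add(6, 0)), 146) = Mul(Add(20, 6), 146) = Mul(26, 146) = 3796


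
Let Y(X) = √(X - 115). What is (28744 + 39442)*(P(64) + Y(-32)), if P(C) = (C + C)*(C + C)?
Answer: 1117159424 + 477302*I*√3 ≈ 1.1172e+9 + 8.2671e+5*I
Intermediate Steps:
P(C) = 4*C² (P(C) = (2*C)*(2*C) = 4*C²)
Y(X) = √(-115 + X)
(28744 + 39442)*(P(64) + Y(-32)) = (28744 + 39442)*(4*64² + √(-115 - 32)) = 68186*(4*4096 + √(-147)) = 68186*(16384 + 7*I*√3) = 1117159424 + 477302*I*√3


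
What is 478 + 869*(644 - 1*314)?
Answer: 287248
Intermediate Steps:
478 + 869*(644 - 1*314) = 478 + 869*(644 - 314) = 478 + 869*330 = 478 + 286770 = 287248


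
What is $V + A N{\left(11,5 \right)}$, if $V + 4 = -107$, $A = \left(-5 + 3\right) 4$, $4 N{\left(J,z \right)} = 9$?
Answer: $-129$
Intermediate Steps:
$N{\left(J,z \right)} = \frac{9}{4}$ ($N{\left(J,z \right)} = \frac{1}{4} \cdot 9 = \frac{9}{4}$)
$A = -8$ ($A = \left(-2\right) 4 = -8$)
$V = -111$ ($V = -4 - 107 = -111$)
$V + A N{\left(11,5 \right)} = -111 - 18 = -129$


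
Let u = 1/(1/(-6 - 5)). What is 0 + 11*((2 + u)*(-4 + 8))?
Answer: -396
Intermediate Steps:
u = -11 (u = 1/(1/(-11)) = 1/(-1/11) = -11)
0 + 11*((2 + u)*(-4 + 8)) = 0 + 11*((2 - 11)*(-4 + 8)) = 0 + 11*(-9*4) = 0 + 11*(-36) = 0 - 396 = -396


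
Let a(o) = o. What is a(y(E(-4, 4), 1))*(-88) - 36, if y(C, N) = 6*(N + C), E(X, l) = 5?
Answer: -3204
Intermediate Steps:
y(C, N) = 6*C + 6*N (y(C, N) = 6*(C + N) = 6*C + 6*N)
a(y(E(-4, 4), 1))*(-88) - 36 = (6*5 + 6*1)*(-88) - 36 = (30 + 6)*(-88) - 36 = 36*(-88) - 36 = -3168 - 36 = -3204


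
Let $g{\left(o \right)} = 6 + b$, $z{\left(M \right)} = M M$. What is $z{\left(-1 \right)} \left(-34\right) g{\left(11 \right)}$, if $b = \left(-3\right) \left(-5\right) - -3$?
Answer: $-816$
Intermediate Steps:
$b = 18$ ($b = 15 + 3 = 18$)
$z{\left(M \right)} = M^{2}$
$g{\left(o \right)} = 24$ ($g{\left(o \right)} = 6 + 18 = 24$)
$z{\left(-1 \right)} \left(-34\right) g{\left(11 \right)} = \left(-1\right)^{2} \left(-34\right) 24 = 1 \left(-34\right) 24 = \left(-34\right) 24 = -816$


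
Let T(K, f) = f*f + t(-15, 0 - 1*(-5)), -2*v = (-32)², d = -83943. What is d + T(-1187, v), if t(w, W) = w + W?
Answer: 178191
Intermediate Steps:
t(w, W) = W + w
v = -512 (v = -½*(-32)² = -½*1024 = -512)
T(K, f) = -10 + f² (T(K, f) = f*f + ((0 - 1*(-5)) - 15) = f² + ((0 + 5) - 15) = f² + (5 - 15) = f² - 10 = -10 + f²)
d + T(-1187, v) = -83943 + (-10 + (-512)²) = -83943 + (-10 + 262144) = -83943 + 262134 = 178191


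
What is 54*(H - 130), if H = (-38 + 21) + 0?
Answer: -7938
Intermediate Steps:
H = -17 (H = -17 + 0 = -17)
54*(H - 130) = 54*(-17 - 130) = 54*(-147) = -7938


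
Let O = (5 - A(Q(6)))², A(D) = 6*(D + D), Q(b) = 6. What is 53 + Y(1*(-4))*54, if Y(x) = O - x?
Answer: 242675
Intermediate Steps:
A(D) = 12*D (A(D) = 6*(2*D) = 12*D)
O = 4489 (O = (5 - 12*6)² = (5 - 1*72)² = (5 - 72)² = (-67)² = 4489)
Y(x) = 4489 - x
53 + Y(1*(-4))*54 = 53 + (4489 - (-4))*54 = 53 + (4489 - 1*(-4))*54 = 53 + (4489 + 4)*54 = 53 + 4493*54 = 53 + 242622 = 242675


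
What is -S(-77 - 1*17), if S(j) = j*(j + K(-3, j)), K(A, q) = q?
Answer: -17672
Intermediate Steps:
S(j) = 2*j² (S(j) = j*(j + j) = j*(2*j) = 2*j²)
-S(-77 - 1*17) = -2*(-77 - 1*17)² = -2*(-77 - 17)² = -2*(-94)² = -2*8836 = -1*17672 = -17672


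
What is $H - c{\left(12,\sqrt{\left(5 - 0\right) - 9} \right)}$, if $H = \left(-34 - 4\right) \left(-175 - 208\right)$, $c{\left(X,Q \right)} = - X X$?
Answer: $14698$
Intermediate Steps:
$c{\left(X,Q \right)} = - X^{2}$
$H = 14554$ ($H = - 38 \left(-175 - 208\right) = \left(-38\right) \left(-383\right) = 14554$)
$H - c{\left(12,\sqrt{\left(5 - 0\right) - 9} \right)} = 14554 - - 12^{2} = 14554 - \left(-1\right) 144 = 14554 - -144 = 14554 + 144 = 14698$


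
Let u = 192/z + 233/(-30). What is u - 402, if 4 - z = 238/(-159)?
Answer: -4914121/13110 ≈ -374.84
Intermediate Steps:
z = 874/159 (z = 4 - 238/(-159) = 4 - 238*(-1)/159 = 4 - 1*(-238/159) = 4 + 238/159 = 874/159 ≈ 5.4969)
u = 356099/13110 (u = 192/(874/159) + 233/(-30) = 192*(159/874) + 233*(-1/30) = 15264/437 - 233/30 = 356099/13110 ≈ 27.162)
u - 402 = 356099/13110 - 402 = -4914121/13110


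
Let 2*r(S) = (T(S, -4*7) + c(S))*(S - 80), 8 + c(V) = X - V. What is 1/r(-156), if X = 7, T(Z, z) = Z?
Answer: 1/118 ≈ 0.0084746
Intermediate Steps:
c(V) = -1 - V (c(V) = -8 + (7 - V) = -1 - V)
r(S) = 40 - S/2 (r(S) = ((S + (-1 - S))*(S - 80))/2 = (-(-80 + S))/2 = (80 - S)/2 = 40 - S/2)
1/r(-156) = 1/(40 - ½*(-156)) = 1/(40 + 78) = 1/118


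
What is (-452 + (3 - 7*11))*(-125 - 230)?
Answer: 186730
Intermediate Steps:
(-452 + (3 - 7*11))*(-125 - 230) = (-452 + (3 - 77))*(-355) = (-452 - 74)*(-355) = -526*(-355) = 186730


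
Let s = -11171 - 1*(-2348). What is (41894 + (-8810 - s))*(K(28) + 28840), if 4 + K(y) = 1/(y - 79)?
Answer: 20543300315/17 ≈ 1.2084e+9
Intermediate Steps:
s = -8823 (s = -11171 + 2348 = -8823)
K(y) = -4 + 1/(-79 + y) (K(y) = -4 + 1/(y - 79) = -4 + 1/(-79 + y))
(41894 + (-8810 - s))*(K(28) + 28840) = (41894 + (-8810 - 1*(-8823)))*((317 - 4*28)/(-79 + 28) + 28840) = (41894 + (-8810 + 8823))*((317 - 112)/(-51) + 28840) = (41894 + 13)*(-1/51*205 + 28840) = 41907*(-205/51 + 28840) = 41907*(1470635/51) = 20543300315/17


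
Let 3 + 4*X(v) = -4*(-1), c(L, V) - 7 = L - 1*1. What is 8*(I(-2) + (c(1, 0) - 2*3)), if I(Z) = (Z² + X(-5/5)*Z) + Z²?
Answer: 68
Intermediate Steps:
c(L, V) = 6 + L (c(L, V) = 7 + (L - 1*1) = 7 + (L - 1) = 7 + (-1 + L) = 6 + L)
X(v) = ¼ (X(v) = -¾ + (-4*(-1))/4 = -¾ + (¼)*4 = -¾ + 1 = ¼)
I(Z) = 2*Z² + Z/4 (I(Z) = (Z² + Z/4) + Z² = 2*Z² + Z/4)
8*(I(-2) + (c(1, 0) - 2*3)) = 8*((¼)*(-2)*(1 + 8*(-2)) + ((6 + 1) - 2*3)) = 8*((¼)*(-2)*(1 - 16) + (7 - 6)) = 8*((¼)*(-2)*(-15) + 1) = 8*(15/2 + 1) = 8*(17/2) = 68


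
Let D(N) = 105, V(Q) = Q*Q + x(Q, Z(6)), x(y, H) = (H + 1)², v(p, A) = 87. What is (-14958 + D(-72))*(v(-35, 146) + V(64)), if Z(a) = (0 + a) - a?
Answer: -62144952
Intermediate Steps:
Z(a) = 0 (Z(a) = a - a = 0)
x(y, H) = (1 + H)²
V(Q) = 1 + Q² (V(Q) = Q*Q + (1 + 0)² = Q² + 1² = Q² + 1 = 1 + Q²)
(-14958 + D(-72))*(v(-35, 146) + V(64)) = (-14958 + 105)*(87 + (1 + 64²)) = -14853*(87 + (1 + 4096)) = -14853*(87 + 4097) = -14853*4184 = -62144952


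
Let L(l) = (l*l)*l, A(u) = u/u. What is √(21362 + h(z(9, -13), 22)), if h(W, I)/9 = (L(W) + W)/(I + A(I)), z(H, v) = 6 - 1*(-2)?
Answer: √11408138/23 ≈ 146.85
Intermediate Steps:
A(u) = 1
L(l) = l³ (L(l) = l²*l = l³)
z(H, v) = 8 (z(H, v) = 6 + 2 = 8)
h(W, I) = 9*(W + W³)/(1 + I) (h(W, I) = 9*((W³ + W)/(I + 1)) = 9*((W + W³)/(1 + I)) = 9*(W + W³)/(1 + I))
√(21362 + h(z(9, -13), 22)) = √(21362 + 9*8*(1 + 8²)/(1 + 22)) = √(21362 + 9*8*(1 + 64)/23) = √(21362 + 9*8*(1/23)*65) = √(21362 + 4680/23) = √(496006/23) = √11408138/23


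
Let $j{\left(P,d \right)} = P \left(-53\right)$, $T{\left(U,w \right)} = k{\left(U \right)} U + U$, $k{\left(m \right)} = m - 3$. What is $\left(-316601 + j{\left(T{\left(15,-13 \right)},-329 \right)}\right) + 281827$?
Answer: $-45109$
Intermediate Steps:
$k{\left(m \right)} = -3 + m$ ($k{\left(m \right)} = m - 3 = -3 + m$)
$T{\left(U,w \right)} = U + U \left(-3 + U\right)$ ($T{\left(U,w \right)} = \left(-3 + U\right) U + U = U \left(-3 + U\right) + U = U + U \left(-3 + U\right)$)
$j{\left(P,d \right)} = - 53 P$
$\left(-316601 + j{\left(T{\left(15,-13 \right)},-329 \right)}\right) + 281827 = \left(-316601 - 53 \cdot 15 \left(-2 + 15\right)\right) + 281827 = \left(-316601 - 53 \cdot 15 \cdot 13\right) + 281827 = \left(-316601 - 10335\right) + 281827 = -326936 + 281827 = -45109$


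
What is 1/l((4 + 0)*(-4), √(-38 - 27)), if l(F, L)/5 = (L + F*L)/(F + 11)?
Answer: -I*√65/975 ≈ -0.008269*I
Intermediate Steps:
l(F, L) = 5*(L + F*L)/(11 + F) (l(F, L) = 5*((L + F*L)/(F + 11)) = 5*((L + F*L)/(11 + F)) = 5*(L + F*L)/(11 + F))
1/l((4 + 0)*(-4), √(-38 - 27)) = 1/(5*√(-38 - 27)*(1 + (4 + 0)*(-4))/(11 + (4 + 0)*(-4))) = 1/(5*√(-65)*(1 + 4*(-4))/(11 + 4*(-4))) = 1/(5*(I*√65)*(1 - 16)/(11 - 16)) = 1/(5*(I*√65)*(-15)/(-5)) = 1/(5*(I*√65)*(-⅕)*(-15)) = 1/(15*I*√65) = -I*√65/975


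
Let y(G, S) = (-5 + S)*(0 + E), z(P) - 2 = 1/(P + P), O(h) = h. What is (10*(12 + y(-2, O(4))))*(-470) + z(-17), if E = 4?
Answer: -1278333/34 ≈ -37598.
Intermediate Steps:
z(P) = 2 + 1/(2*P) (z(P) = 2 + 1/(P + P) = 2 + 1/(2*P))
y(G, S) = -20 + 4*S (y(G, S) = (-5 + S)*(0 + 4) = (-5 + S)*4 = -20 + 4*S)
(10*(12 + y(-2, O(4))))*(-470) + z(-17) = (10*(12 + (-20 + 4*4)))*(-470) + (2 + (½)/(-17)) = (10*(12 + (-20 + 16)))*(-470) + (2 + (½)*(-1/17)) = (10*(12 - 4))*(-470) + (2 - 1/34) = (10*8)*(-470) + 67/34 = 80*(-470) + 67/34 = -37600 + 67/34 = -1278333/34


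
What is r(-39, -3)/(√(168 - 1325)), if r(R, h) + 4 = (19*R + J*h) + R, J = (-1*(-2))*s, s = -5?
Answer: 58*I*√1157/89 ≈ 22.167*I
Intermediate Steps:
J = -10 (J = -1*(-2)*(-5) = 2*(-5) = -10)
r(R, h) = -4 - 10*h + 20*R (r(R, h) = -4 + ((19*R - 10*h) + R) = -4 + ((-10*h + 19*R) + R) = -4 + (-10*h + 20*R) = -4 - 10*h + 20*R)
r(-39, -3)/(√(168 - 1325)) = (-4 - 10*(-3) + 20*(-39))/(√(168 - 1325)) = (-4 + 30 - 780)/(√(-1157)) = -754*(-I*√1157/1157) = -(-58)*I*√1157/89 = 58*I*√1157/89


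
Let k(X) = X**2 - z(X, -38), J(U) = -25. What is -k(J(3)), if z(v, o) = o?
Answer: -663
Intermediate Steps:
k(X) = 38 + X**2 (k(X) = X**2 - 1*(-38) = X**2 + 38 = 38 + X**2)
-k(J(3)) = -(38 + (-25)**2) = -(38 + 625) = -1*663 = -663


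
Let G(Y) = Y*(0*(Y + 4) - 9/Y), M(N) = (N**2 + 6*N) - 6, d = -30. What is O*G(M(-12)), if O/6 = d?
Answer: 1620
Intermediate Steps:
M(N) = -6 + N**2 + 6*N
O = -180 (O = 6*(-30) = -180)
G(Y) = -9 (G(Y) = Y*(0*(4 + Y) - 9/Y) = Y*(0 - 9/Y) = Y*(-9/Y) = -9)
O*G(M(-12)) = -180*(-9) = 1620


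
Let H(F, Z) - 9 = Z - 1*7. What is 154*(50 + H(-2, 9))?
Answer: 9394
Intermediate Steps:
H(F, Z) = 2 + Z (H(F, Z) = 9 + (Z - 1*7) = 9 + (Z - 7) = 9 + (-7 + Z) = 2 + Z)
154*(50 + H(-2, 9)) = 154*(50 + (2 + 9)) = 154*(50 + 11) = 154*61 = 9394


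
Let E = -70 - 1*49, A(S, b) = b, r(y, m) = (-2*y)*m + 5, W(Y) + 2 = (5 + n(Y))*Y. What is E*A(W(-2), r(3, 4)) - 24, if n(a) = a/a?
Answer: 2237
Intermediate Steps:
n(a) = 1
W(Y) = -2 + 6*Y (W(Y) = -2 + (5 + 1)*Y = -2 + 6*Y)
r(y, m) = 5 - 2*m*y (r(y, m) = -2*m*y + 5 = 5 - 2*m*y)
E = -119 (E = -70 - 49 = -119)
E*A(W(-2), r(3, 4)) - 24 = -119*(5 - 2*4*3) - 24 = -119*(5 - 24) - 24 = -119*(-19) - 24 = 2261 - 24 = 2237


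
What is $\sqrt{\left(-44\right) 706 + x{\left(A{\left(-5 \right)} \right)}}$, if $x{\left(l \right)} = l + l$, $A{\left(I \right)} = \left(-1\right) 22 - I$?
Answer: $i \sqrt{31098} \approx 176.35 i$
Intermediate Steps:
$A{\left(I \right)} = -22 - I$
$x{\left(l \right)} = 2 l$
$\sqrt{\left(-44\right) 706 + x{\left(A{\left(-5 \right)} \right)}} = \sqrt{\left(-44\right) 706 + 2 \left(-22 - -5\right)} = \sqrt{-31064 + 2 \left(-22 + 5\right)} = \sqrt{-31064 + 2 \left(-17\right)} = \sqrt{-31064 - 34} = \sqrt{-31098} = i \sqrt{31098}$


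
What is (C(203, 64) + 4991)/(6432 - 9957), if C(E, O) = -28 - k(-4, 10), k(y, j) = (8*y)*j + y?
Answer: -5287/3525 ≈ -1.4999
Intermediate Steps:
k(y, j) = y + 8*j*y (k(y, j) = 8*j*y + y = y + 8*j*y)
C(E, O) = 296 (C(E, O) = -28 - (-4)*(1 + 8*10) = -28 - (-4)*(1 + 80) = -28 - (-4)*81 = -28 - 1*(-324) = -28 + 324 = 296)
(C(203, 64) + 4991)/(6432 - 9957) = (296 + 4991)/(6432 - 9957) = 5287/(-3525) = 5287*(-1/3525) = -5287/3525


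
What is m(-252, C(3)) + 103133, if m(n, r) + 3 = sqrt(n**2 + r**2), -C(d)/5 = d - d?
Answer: 103382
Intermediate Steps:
C(d) = 0 (C(d) = -5*(d - d) = -5*0 = 0)
m(n, r) = -3 + sqrt(n**2 + r**2)
m(-252, C(3)) + 103133 = (-3 + sqrt((-252)**2 + 0**2)) + 103133 = (-3 + sqrt(63504 + 0)) + 103133 = (-3 + sqrt(63504)) + 103133 = (-3 + 252) + 103133 = 249 + 103133 = 103382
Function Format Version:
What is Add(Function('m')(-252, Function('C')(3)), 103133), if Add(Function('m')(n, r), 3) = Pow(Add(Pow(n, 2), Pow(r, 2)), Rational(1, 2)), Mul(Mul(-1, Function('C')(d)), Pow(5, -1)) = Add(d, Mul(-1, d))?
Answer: 103382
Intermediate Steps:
Function('C')(d) = 0 (Function('C')(d) = Mul(-5, Add(d, Mul(-1, d))) = Mul(-5, 0) = 0)
Function('m')(n, r) = Add(-3, Pow(Add(Pow(n, 2), Pow(r, 2)), Rational(1, 2)))
Add(Function('m')(-252, Function('C')(3)), 103133) = Add(Add(-3, Pow(Add(Pow(-252, 2), Pow(0, 2)), Rational(1, 2))), 103133) = Add(Add(-3, Pow(Add(63504, 0), Rational(1, 2))), 103133) = Add(Add(-3, Pow(63504, Rational(1, 2))), 103133) = Add(Add(-3, 252), 103133) = Add(249, 103133) = 103382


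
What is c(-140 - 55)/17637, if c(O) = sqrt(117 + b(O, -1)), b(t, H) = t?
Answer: I*sqrt(78)/17637 ≈ 0.00050075*I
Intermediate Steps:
c(O) = sqrt(117 + O)
c(-140 - 55)/17637 = sqrt(117 + (-140 - 55))/17637 = sqrt(117 - 195)*(1/17637) = sqrt(-78)*(1/17637) = (I*sqrt(78))*(1/17637) = I*sqrt(78)/17637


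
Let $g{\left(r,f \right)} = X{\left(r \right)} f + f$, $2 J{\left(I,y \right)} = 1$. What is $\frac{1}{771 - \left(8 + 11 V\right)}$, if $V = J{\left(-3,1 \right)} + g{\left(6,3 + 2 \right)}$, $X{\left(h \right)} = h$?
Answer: $\frac{2}{745} \approx 0.0026846$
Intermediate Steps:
$J{\left(I,y \right)} = \frac{1}{2}$ ($J{\left(I,y \right)} = \frac{1}{2} \cdot 1 = \frac{1}{2}$)
$g{\left(r,f \right)} = f + f r$ ($g{\left(r,f \right)} = r f + f = f r + f = f + f r$)
$V = \frac{71}{2}$ ($V = \frac{1}{2} + \left(3 + 2\right) \left(1 + 6\right) = \frac{1}{2} + 5 \cdot 7 = \frac{1}{2} + 35 = \frac{71}{2} \approx 35.5$)
$\frac{1}{771 - \left(8 + 11 V\right)} = \frac{1}{771 - \frac{797}{2}} = \frac{1}{\frac{745}{2}} = \frac{2}{745}$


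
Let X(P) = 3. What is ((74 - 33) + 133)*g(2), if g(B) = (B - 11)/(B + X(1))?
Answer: -1566/5 ≈ -313.20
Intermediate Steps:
g(B) = (-11 + B)/(3 + B) (g(B) = (B - 11)/(B + 3) = (-11 + B)/(3 + B))
((74 - 33) + 133)*g(2) = ((74 - 33) + 133)*((-11 + 2)/(3 + 2)) = (41 + 133)*(-9/5) = 174*((1/5)*(-9)) = 174*(-9/5) = -1566/5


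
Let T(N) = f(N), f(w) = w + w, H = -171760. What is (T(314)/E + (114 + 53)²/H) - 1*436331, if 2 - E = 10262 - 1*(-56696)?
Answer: -66025877254849/151320560 ≈ -4.3633e+5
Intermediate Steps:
f(w) = 2*w
T(N) = 2*N
E = -66956 (E = 2 - (10262 - 1*(-56696)) = 2 - (10262 + 56696) = 2 - 1*66958 = 2 - 66958 = -66956)
(T(314)/E + (114 + 53)²/H) - 1*436331 = ((2*314)/(-66956) + (114 + 53)²/(-171760)) - 1*436331 = (628*(-1/66956) + 167²*(-1/171760)) - 436331 = (-157/16739 + 27889*(-1/171760)) - 436331 = (-157/16739 - 27889/171760) - 436331 = -25989489/151320560 - 436331 = -66025877254849/151320560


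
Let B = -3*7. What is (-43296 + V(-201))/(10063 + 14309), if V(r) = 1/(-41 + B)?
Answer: -2684353/1511064 ≈ -1.7765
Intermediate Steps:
B = -21
V(r) = -1/62 (V(r) = 1/(-41 - 21) = 1/(-62) = -1/62)
(-43296 + V(-201))/(10063 + 14309) = (-43296 - 1/62)/(10063 + 14309) = -2684353/62/24372 = -2684353/62*1/24372 = -2684353/1511064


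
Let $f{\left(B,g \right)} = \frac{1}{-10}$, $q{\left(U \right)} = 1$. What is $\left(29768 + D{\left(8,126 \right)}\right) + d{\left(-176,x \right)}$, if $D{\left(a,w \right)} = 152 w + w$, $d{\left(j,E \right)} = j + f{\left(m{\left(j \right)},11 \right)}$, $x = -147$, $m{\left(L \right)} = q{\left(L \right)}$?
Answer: $\frac{488699}{10} \approx 48870.0$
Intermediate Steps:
$m{\left(L \right)} = 1$
$f{\left(B,g \right)} = - \frac{1}{10}$
$d{\left(j,E \right)} = - \frac{1}{10} + j$ ($d{\left(j,E \right)} = j - \frac{1}{10} = - \frac{1}{10} + j$)
$D{\left(a,w \right)} = 153 w$
$\left(29768 + D{\left(8,126 \right)}\right) + d{\left(-176,x \right)} = \left(29768 + 153 \cdot 126\right) - \frac{1761}{10} = \left(29768 + 19278\right) - \frac{1761}{10} = 49046 - \frac{1761}{10} = \frac{488699}{10}$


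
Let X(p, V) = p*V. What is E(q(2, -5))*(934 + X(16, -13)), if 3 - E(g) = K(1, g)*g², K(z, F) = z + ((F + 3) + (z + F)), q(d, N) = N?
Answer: 92928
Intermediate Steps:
K(z, F) = 3 + 2*F + 2*z (K(z, F) = z + ((3 + F) + (F + z)) = z + (3 + z + 2*F) = 3 + 2*F + 2*z)
X(p, V) = V*p
E(g) = 3 - g²*(5 + 2*g) (E(g) = 3 - (3 + 2*g + 2*1)*g² = 3 - (3 + 2*g + 2)*g² = 3 - (5 + 2*g)*g² = 3 - g²*(5 + 2*g))
E(q(2, -5))*(934 + X(16, -13)) = (3 - 1*(-5)²*(5 + 2*(-5)))*(934 - 13*16) = (3 - 1*25*(5 - 10))*(934 - 208) = (3 - 1*25*(-5))*726 = (3 + 125)*726 = 128*726 = 92928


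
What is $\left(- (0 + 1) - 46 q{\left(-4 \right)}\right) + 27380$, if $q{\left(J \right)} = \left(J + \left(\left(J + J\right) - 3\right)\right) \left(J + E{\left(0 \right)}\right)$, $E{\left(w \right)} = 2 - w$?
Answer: $25999$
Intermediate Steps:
$q{\left(J \right)} = \left(-3 + 3 J\right) \left(2 + J\right)$ ($q{\left(J \right)} = \left(J + \left(\left(J + J\right) - 3\right)\right) \left(J + \left(2 - 0\right)\right) = \left(J + \left(2 J - 3\right)\right) \left(J + \left(2 + 0\right)\right) = \left(J + \left(-3 + 2 J\right)\right) \left(J + 2\right) = \left(-3 + 3 J\right) \left(2 + J\right)$)
$\left(- (0 + 1) - 46 q{\left(-4 \right)}\right) + 27380 = \left(- (0 + 1) - 46 \left(-6 + 3 \left(-4\right) + 3 \left(-4\right)^{2}\right)\right) + 27380 = \left(\left(-1\right) 1 - 46 \left(-6 - 12 + 3 \cdot 16\right)\right) + 27380 = \left(-1 - 46 \left(-6 - 12 + 48\right)\right) + 27380 = \left(-1 - 1380\right) + 27380 = -1381 + 27380 = 25999$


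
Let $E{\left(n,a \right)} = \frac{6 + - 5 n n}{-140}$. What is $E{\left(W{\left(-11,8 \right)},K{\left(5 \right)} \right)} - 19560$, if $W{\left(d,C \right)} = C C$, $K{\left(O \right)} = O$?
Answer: $- \frac{1358963}{70} \approx -19414.0$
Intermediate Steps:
$W{\left(d,C \right)} = C^{2}$
$E{\left(n,a \right)} = - \frac{3}{70} + \frac{n^{2}}{28}$ ($E{\left(n,a \right)} = \left(6 - 5 n^{2}\right) \left(- \frac{1}{140}\right) = - \frac{3}{70} + \frac{n^{2}}{28}$)
$E{\left(W{\left(-11,8 \right)},K{\left(5 \right)} \right)} - 19560 = \left(- \frac{3}{70} + \frac{\left(8^{2}\right)^{2}}{28}\right) - 19560 = \left(- \frac{3}{70} + \frac{64^{2}}{28}\right) - 19560 = \left(- \frac{3}{70} + \frac{1}{28} \cdot 4096\right) - 19560 = \left(- \frac{3}{70} + \frac{1024}{7}\right) - 19560 = \frac{10237}{70} - 19560 = - \frac{1358963}{70}$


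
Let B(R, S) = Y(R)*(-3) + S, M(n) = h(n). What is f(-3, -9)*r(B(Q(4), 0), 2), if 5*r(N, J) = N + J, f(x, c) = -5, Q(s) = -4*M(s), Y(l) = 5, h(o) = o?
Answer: 13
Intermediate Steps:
M(n) = n
Q(s) = -4*s
B(R, S) = -15 + S (B(R, S) = 5*(-3) + S = -15 + S)
r(N, J) = J/5 + N/5 (r(N, J) = (N + J)/5 = (J + N)/5 = J/5 + N/5)
f(-3, -9)*r(B(Q(4), 0), 2) = -5*((⅕)*2 + (-15 + 0)/5) = -5*(⅖ + (⅕)*(-15)) = -5*(⅖ - 3) = -5*(-13/5) = 13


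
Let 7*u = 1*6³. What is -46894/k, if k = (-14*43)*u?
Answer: 23447/9288 ≈ 2.5244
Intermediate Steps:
u = 216/7 (u = (1*6³)/7 = (1*216)/7 = (⅐)*216 = 216/7 ≈ 30.857)
k = -18576 (k = -14*43*(216/7) = -602*216/7 = -18576)
-46894/k = -46894/(-18576) = -46894*(-1/18576) = 23447/9288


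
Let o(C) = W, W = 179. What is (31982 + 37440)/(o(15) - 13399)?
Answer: -34711/6610 ≈ -5.2513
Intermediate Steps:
o(C) = 179
(31982 + 37440)/(o(15) - 13399) = (31982 + 37440)/(179 - 13399) = 69422/(-13220) = 69422*(-1/13220) = -34711/6610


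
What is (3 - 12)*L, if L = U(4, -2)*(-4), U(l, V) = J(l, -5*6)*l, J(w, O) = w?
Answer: 576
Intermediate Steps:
U(l, V) = l**2 (U(l, V) = l*l = l**2)
L = -64 (L = 4**2*(-4) = 16*(-4) = -64)
(3 - 12)*L = (3 - 12)*(-64) = -9*(-64) = 576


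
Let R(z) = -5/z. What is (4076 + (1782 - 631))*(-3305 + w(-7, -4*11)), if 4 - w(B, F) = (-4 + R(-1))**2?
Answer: -17259554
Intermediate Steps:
w(B, F) = 3 (w(B, F) = 4 - (-4 - 5/(-1))**2 = 4 - (-4 - 5*(-1))**2 = 4 - (-4 + 5)**2 = 4 - 1*1**2 = 4 - 1*1 = 4 - 1 = 3)
(4076 + (1782 - 631))*(-3305 + w(-7, -4*11)) = (4076 + (1782 - 631))*(-3305 + 3) = (4076 + 1151)*(-3302) = 5227*(-3302) = -17259554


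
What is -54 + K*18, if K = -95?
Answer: -1764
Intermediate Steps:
-54 + K*18 = -54 - 95*18 = -54 - 1710 = -1764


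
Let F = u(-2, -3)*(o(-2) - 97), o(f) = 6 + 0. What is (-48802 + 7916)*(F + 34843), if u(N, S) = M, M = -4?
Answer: -1439473402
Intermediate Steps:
o(f) = 6
u(N, S) = -4
F = 364 (F = -4*(6 - 97) = -4*(-91) = 364)
(-48802 + 7916)*(F + 34843) = (-48802 + 7916)*(364 + 34843) = -40886*35207 = -1439473402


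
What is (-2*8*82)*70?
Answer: -91840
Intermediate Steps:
(-2*8*82)*70 = -16*82*70 = -1312*70 = -91840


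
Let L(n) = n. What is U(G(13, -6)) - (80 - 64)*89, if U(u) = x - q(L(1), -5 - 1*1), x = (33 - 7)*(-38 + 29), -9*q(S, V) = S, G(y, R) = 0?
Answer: -14921/9 ≈ -1657.9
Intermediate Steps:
q(S, V) = -S/9
x = -234 (x = 26*(-9) = -234)
U(u) = -2105/9 (U(u) = -234 - (-1)/9 = -234 - 1*(-⅑) = -234 + ⅑ = -2105/9)
U(G(13, -6)) - (80 - 64)*89 = -2105/9 - (80 - 64)*89 = -2105/9 - 16*89 = -2105/9 - 1*1424 = -2105/9 - 1424 = -14921/9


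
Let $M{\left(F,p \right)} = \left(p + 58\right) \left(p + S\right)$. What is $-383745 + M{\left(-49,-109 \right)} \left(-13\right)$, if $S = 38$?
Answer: $-430818$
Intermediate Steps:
$M{\left(F,p \right)} = \left(38 + p\right) \left(58 + p\right)$ ($M{\left(F,p \right)} = \left(p + 58\right) \left(p + 38\right) = \left(58 + p\right) \left(38 + p\right) = \left(38 + p\right) \left(58 + p\right)$)
$-383745 + M{\left(-49,-109 \right)} \left(-13\right) = -383745 + \left(2204 + \left(-109\right)^{2} + 96 \left(-109\right)\right) \left(-13\right) = -383745 + \left(2204 + 11881 - 10464\right) \left(-13\right) = -383745 + 3621 \left(-13\right) = -383745 - 47073 = -430818$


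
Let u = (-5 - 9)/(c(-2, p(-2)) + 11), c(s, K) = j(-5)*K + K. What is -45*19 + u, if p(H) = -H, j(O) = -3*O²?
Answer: -117121/137 ≈ -854.90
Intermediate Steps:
c(s, K) = -74*K (c(s, K) = (-3*(-5)²)*K + K = (-3*25)*K + K = -75*K + K = -74*K)
u = 14/137 (u = (-5 - 9)/(-(-74)*(-2) + 11) = -14/(-74*2 + 11) = -14/(-148 + 11) = -14/(-137) = -14*(-1/137) = 14/137 ≈ 0.10219)
-45*19 + u = -45*19 + 14/137 = -855 + 14/137 = -117121/137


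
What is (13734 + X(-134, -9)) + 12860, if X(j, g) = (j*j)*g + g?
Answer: -135019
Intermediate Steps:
X(j, g) = g + g*j² (X(j, g) = j²*g + g = g*j² + g = g + g*j²)
(13734 + X(-134, -9)) + 12860 = (13734 - 9*(1 + (-134)²)) + 12860 = (13734 - 9*(1 + 17956)) + 12860 = (13734 - 9*17957) + 12860 = (13734 - 161613) + 12860 = -147879 + 12860 = -135019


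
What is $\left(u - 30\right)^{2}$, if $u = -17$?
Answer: $2209$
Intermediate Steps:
$\left(u - 30\right)^{2} = \left(-17 - 30\right)^{2} = \left(-47\right)^{2} = 2209$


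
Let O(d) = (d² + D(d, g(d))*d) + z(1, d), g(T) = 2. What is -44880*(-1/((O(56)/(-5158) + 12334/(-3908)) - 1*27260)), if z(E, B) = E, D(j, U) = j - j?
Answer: -37694457680/22898681117 ≈ -1.6461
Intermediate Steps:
D(j, U) = 0
O(d) = 1 + d² (O(d) = (d² + 0*d) + 1 = (d² + 0) + 1 = d² + 1 = 1 + d²)
-44880*(-1/((O(56)/(-5158) + 12334/(-3908)) - 1*27260)) = -44880*(-1/(((1 + 56²)/(-5158) + 12334/(-3908)) - 1*27260)) = -44880*(-1/(((1 + 3136)*(-1/5158) + 12334*(-1/3908)) - 27260)) = -44880*(-1/((3137*(-1/5158) - 6167/1954) - 27260)) = -44880*(-1/((-3137/5158 - 6167/1954) - 27260)) = -44880*(-1/(-9484771/2519683 - 27260)) = -44880/((-1*(-68696043351/2519683))) = -44880/68696043351/2519683 = -44880*2519683/68696043351 = -37694457680/22898681117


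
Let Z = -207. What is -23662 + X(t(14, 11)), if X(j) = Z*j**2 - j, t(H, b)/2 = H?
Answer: -185978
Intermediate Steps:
t(H, b) = 2*H
X(j) = -j - 207*j**2 (X(j) = -207*j**2 - j = -j - 207*j**2)
-23662 + X(t(14, 11)) = -23662 - 2*14*(1 + 207*(2*14)) = -23662 - 1*28*(1 + 207*28) = -23662 - 1*28*(1 + 5796) = -23662 - 1*28*5797 = -23662 - 162316 = -185978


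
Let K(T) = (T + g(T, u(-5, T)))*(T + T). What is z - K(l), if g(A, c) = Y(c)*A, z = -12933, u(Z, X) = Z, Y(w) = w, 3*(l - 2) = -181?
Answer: 128603/9 ≈ 14289.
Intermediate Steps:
l = -175/3 (l = 2 + (1/3)*(-181) = 2 - 181/3 = -175/3 ≈ -58.333)
g(A, c) = A*c (g(A, c) = c*A = A*c)
K(T) = -8*T**2 (K(T) = (T + T*(-5))*(T + T) = (T - 5*T)*(2*T) = (-4*T)*(2*T) = -8*T**2)
z - K(l) = -12933 - (-8)*(-175/3)**2 = -12933 - (-8)*30625/9 = -12933 - 1*(-245000/9) = -12933 + 245000/9 = 128603/9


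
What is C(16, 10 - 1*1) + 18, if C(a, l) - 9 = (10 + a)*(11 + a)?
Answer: 729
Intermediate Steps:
C(a, l) = 9 + (10 + a)*(11 + a)
C(16, 10 - 1*1) + 18 = (119 + 16**2 + 21*16) + 18 = (119 + 256 + 336) + 18 = 711 + 18 = 729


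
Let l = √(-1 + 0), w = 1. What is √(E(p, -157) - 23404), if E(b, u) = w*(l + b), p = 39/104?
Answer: √(-374458 + 16*I)/4 ≈ 0.0032683 + 152.98*I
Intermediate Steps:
l = I (l = √(-1) = I ≈ 1.0*I)
p = 3/8 (p = 39*(1/104) = 3/8 ≈ 0.37500)
E(b, u) = I + b (E(b, u) = 1*(I + b) = I + b)
√(E(p, -157) - 23404) = √((I + 3/8) - 23404) = √((3/8 + I) - 23404) = √(-187229/8 + I)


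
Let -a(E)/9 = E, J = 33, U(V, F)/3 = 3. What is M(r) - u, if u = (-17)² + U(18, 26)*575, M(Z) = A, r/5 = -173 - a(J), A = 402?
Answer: -5062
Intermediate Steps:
U(V, F) = 9 (U(V, F) = 3*3 = 9)
a(E) = -9*E
r = 620 (r = 5*(-173 - (-9)*33) = 5*(-173 - 1*(-297)) = 5*(-173 + 297) = 5*124 = 620)
M(Z) = 402
u = 5464 (u = (-17)² + 9*575 = 289 + 5175 = 5464)
M(r) - u = 402 - 1*5464 = 402 - 5464 = -5062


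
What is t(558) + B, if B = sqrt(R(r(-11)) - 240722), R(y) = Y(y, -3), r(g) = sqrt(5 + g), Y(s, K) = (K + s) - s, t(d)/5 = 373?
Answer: 1865 + 5*I*sqrt(9629) ≈ 1865.0 + 490.64*I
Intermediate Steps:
t(d) = 1865 (t(d) = 5*373 = 1865)
Y(s, K) = K
R(y) = -3
B = 5*I*sqrt(9629) (B = sqrt(-3 - 240722) = sqrt(-240725) = 5*I*sqrt(9629) ≈ 490.64*I)
t(558) + B = 1865 + 5*I*sqrt(9629)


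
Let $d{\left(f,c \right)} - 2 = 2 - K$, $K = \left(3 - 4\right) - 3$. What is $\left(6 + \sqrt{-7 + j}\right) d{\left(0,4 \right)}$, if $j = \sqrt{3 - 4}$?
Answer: $48 + 8 \sqrt{-7 + i} \approx 49.508 + 21.22 i$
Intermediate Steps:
$K = -4$ ($K = -1 - 3 = -4$)
$d{\left(f,c \right)} = 8$ ($d{\left(f,c \right)} = 2 + \left(2 - -4\right) = 2 + \left(2 + 4\right) = 2 + 6 = 8$)
$j = i$ ($j = \sqrt{-1} = i \approx 1.0 i$)
$\left(6 + \sqrt{-7 + j}\right) d{\left(0,4 \right)} = \left(6 + \sqrt{-7 + i}\right) 8 = 48 + 8 \sqrt{-7 + i}$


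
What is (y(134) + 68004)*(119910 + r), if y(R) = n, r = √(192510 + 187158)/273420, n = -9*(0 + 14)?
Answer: 8139250980 + 3771*√94917/7595 ≈ 8.1393e+9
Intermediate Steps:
n = -126 (n = -9*14 = -126)
r = √94917/136710 (r = √379668*(1/273420) = (2*√94917)*(1/273420) = √94917/136710 ≈ 0.0022536)
y(R) = -126
(y(134) + 68004)*(119910 + r) = (-126 + 68004)*(119910 + √94917/136710) = 67878*(119910 + √94917/136710) = 8139250980 + 3771*√94917/7595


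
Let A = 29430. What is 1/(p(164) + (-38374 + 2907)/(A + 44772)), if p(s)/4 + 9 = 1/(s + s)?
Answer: -1521141/55469599 ≈ -0.027423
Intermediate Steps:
p(s) = -36 + 2/s (p(s) = -36 + 4/(s + s) = -36 + 4/((2*s)) = -36 + 4*(1/(2*s)) = -36 + 2/s)
1/(p(164) + (-38374 + 2907)/(A + 44772)) = 1/((-36 + 2/164) + (-38374 + 2907)/(29430 + 44772)) = 1/((-36 + 2*(1/164)) - 35467/74202) = 1/((-36 + 1/82) - 35467*1/74202) = 1/(-2951/82 - 35467/74202) = 1/(-55469599/1521141) = -1521141/55469599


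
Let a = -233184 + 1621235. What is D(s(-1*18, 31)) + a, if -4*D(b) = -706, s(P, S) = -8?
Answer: 2776455/2 ≈ 1.3882e+6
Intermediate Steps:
D(b) = 353/2 (D(b) = -¼*(-706) = 353/2)
a = 1388051
D(s(-1*18, 31)) + a = 353/2 + 1388051 = 2776455/2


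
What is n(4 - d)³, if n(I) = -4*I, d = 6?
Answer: 512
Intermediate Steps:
n(4 - d)³ = (-4*(4 - 1*6))³ = (-4*(4 - 6))³ = (-4*(-2))³ = 8³ = 512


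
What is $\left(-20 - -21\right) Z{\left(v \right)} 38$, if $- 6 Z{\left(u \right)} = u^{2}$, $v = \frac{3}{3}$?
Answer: $- \frac{19}{3} \approx -6.3333$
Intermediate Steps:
$v = 1$ ($v = 3 \cdot \frac{1}{3} = 1$)
$Z{\left(u \right)} = - \frac{u^{2}}{6}$
$\left(-20 - -21\right) Z{\left(v \right)} 38 = \left(-20 - -21\right) \left(- \frac{1^{2}}{6}\right) 38 = \left(-20 + 21\right) \left(\left(- \frac{1}{6}\right) 1\right) 38 = 1 \left(- \frac{1}{6}\right) 38 = \left(- \frac{1}{6}\right) 38 = - \frac{19}{3}$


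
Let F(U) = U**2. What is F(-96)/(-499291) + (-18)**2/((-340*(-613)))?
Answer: -439757109/26015557555 ≈ -0.016904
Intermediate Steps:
F(-96)/(-499291) + (-18)**2/((-340*(-613))) = (-96)**2/(-499291) + (-18)**2/((-340*(-613))) = 9216*(-1/499291) + 324/208420 = -9216/499291 + 324*(1/208420) = -9216/499291 + 81/52105 = -439757109/26015557555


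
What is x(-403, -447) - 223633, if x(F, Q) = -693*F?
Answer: 55646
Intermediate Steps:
x(-403, -447) - 223633 = -693*(-403) - 223633 = 279279 - 223633 = 55646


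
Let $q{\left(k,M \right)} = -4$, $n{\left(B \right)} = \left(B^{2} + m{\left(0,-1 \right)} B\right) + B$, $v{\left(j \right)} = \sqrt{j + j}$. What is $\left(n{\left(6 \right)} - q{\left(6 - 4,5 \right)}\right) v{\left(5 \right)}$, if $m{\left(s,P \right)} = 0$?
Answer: $46 \sqrt{10} \approx 145.46$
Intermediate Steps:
$v{\left(j \right)} = \sqrt{2} \sqrt{j}$ ($v{\left(j \right)} = \sqrt{2 j} = \sqrt{2} \sqrt{j}$)
$n{\left(B \right)} = B + B^{2}$ ($n{\left(B \right)} = \left(B^{2} + 0 B\right) + B = \left(B^{2} + 0\right) + B = B^{2} + B = B + B^{2}$)
$\left(n{\left(6 \right)} - q{\left(6 - 4,5 \right)}\right) v{\left(5 \right)} = \left(6 \left(1 + 6\right) - -4\right) \sqrt{2} \sqrt{5} = \left(6 \cdot 7 + 4\right) \sqrt{10} = \left(42 + 4\right) \sqrt{10} = 46 \sqrt{10}$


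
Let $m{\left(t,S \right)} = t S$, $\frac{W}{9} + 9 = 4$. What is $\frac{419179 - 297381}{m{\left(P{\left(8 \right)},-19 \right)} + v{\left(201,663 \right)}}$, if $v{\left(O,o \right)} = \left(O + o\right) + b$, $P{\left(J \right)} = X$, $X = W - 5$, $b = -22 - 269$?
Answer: $\frac{121798}{1523} \approx 79.972$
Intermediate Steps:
$W = -45$ ($W = -81 + 9 \cdot 4 = -81 + 36 = -45$)
$b = -291$ ($b = -22 - 269 = -291$)
$X = -50$ ($X = -45 - 5 = -50$)
$P{\left(J \right)} = -50$
$v{\left(O,o \right)} = -291 + O + o$ ($v{\left(O,o \right)} = \left(O + o\right) - 291 = -291 + O + o$)
$m{\left(t,S \right)} = S t$
$\frac{419179 - 297381}{m{\left(P{\left(8 \right)},-19 \right)} + v{\left(201,663 \right)}} = \frac{419179 - 297381}{\left(-19\right) \left(-50\right) + \left(-291 + 201 + 663\right)} = \frac{121798}{950 + 573} = \frac{121798}{1523}$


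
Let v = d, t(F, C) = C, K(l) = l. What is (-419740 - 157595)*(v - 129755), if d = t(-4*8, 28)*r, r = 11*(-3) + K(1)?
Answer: 75429395085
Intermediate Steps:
r = -32 (r = 11*(-3) + 1 = -33 + 1 = -32)
d = -896 (d = 28*(-32) = -896)
v = -896
(-419740 - 157595)*(v - 129755) = (-419740 - 157595)*(-896 - 129755) = -577335*(-130651) = 75429395085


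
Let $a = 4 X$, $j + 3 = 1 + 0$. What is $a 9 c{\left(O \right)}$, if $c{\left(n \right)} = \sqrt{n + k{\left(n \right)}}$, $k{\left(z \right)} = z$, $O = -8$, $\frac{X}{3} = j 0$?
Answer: $0$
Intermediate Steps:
$j = -2$ ($j = -3 + \left(1 + 0\right) = -3 + 1 = -2$)
$X = 0$ ($X = 3 \left(\left(-2\right) 0\right) = 3 \cdot 0 = 0$)
$c{\left(n \right)} = \sqrt{2} \sqrt{n}$ ($c{\left(n \right)} = \sqrt{n + n} = \sqrt{2 n} = \sqrt{2} \sqrt{n}$)
$a = 0$ ($a = 4 \cdot 0 = 0$)
$a 9 c{\left(O \right)} = 0 \cdot 9 \sqrt{2} \sqrt{-8} = 0 \sqrt{2} \cdot 2 i \sqrt{2} = 0 \cdot 4 i = 0$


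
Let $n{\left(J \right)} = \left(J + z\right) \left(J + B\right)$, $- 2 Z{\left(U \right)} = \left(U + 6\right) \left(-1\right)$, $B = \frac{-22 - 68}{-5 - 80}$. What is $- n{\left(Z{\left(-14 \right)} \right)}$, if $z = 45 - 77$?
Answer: $- \frac{1800}{17} \approx -105.88$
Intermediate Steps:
$B = \frac{18}{17}$ ($B = - \frac{90}{-85} = \left(-90\right) \left(- \frac{1}{85}\right) = \frac{18}{17} \approx 1.0588$)
$Z{\left(U \right)} = 3 + \frac{U}{2}$ ($Z{\left(U \right)} = - \frac{\left(U + 6\right) \left(-1\right)}{2} = - \frac{\left(6 + U\right) \left(-1\right)}{2} = - \frac{-6 - U}{2} = 3 + \frac{U}{2}$)
$z = -32$
$n{\left(J \right)} = \left(-32 + J\right) \left(\frac{18}{17} + J\right)$ ($n{\left(J \right)} = \left(J - 32\right) \left(J + \frac{18}{17}\right) = \left(-32 + J\right) \left(\frac{18}{17} + J\right)$)
$- n{\left(Z{\left(-14 \right)} \right)} = - (- \frac{576}{17} + \left(3 + \frac{1}{2} \left(-14\right)\right)^{2} - \frac{526 \left(3 + \frac{1}{2} \left(-14\right)\right)}{17}) = - (- \frac{576}{17} + \left(3 - 7\right)^{2} - \frac{526 \left(3 - 7\right)}{17}) = - (- \frac{576}{17} + \left(-4\right)^{2} - - \frac{2104}{17}) = - (- \frac{576}{17} + 16 + \frac{2104}{17}) = \left(-1\right) \frac{1800}{17} = - \frac{1800}{17}$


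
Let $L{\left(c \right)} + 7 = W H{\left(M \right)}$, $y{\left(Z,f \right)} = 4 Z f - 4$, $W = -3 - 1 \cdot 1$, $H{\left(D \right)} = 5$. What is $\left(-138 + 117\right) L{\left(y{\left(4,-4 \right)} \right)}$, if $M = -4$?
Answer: $567$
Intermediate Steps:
$W = -4$ ($W = -3 - 1 = -4$)
$y{\left(Z,f \right)} = -4 + 4 Z f$ ($y{\left(Z,f \right)} = 4 Z f - 4 = -4 + 4 Z f$)
$L{\left(c \right)} = -27$ ($L{\left(c \right)} = -7 - 20 = -27$)
$\left(-138 + 117\right) L{\left(y{\left(4,-4 \right)} \right)} = \left(-138 + 117\right) \left(-27\right) = \left(-21\right) \left(-27\right) = 567$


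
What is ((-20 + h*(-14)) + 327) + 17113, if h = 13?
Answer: 17238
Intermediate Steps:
((-20 + h*(-14)) + 327) + 17113 = ((-20 + 13*(-14)) + 327) + 17113 = ((-20 - 182) + 327) + 17113 = (-202 + 327) + 17113 = 125 + 17113 = 17238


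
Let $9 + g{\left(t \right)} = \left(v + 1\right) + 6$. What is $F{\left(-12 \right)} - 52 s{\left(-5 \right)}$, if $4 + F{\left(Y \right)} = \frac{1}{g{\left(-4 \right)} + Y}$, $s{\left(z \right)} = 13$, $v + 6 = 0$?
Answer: $- \frac{13601}{20} \approx -680.05$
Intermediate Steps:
$v = -6$ ($v = -6 + 0 = -6$)
$g{\left(t \right)} = -8$ ($g{\left(t \right)} = -9 + \left(\left(-6 + 1\right) + 6\right) = -9 + \left(-5 + 6\right) = -9 + 1 = -8$)
$F{\left(Y \right)} = -4 + \frac{1}{-8 + Y}$
$F{\left(-12 \right)} - 52 s{\left(-5 \right)} = \frac{33 - -48}{-8 - 12} - 676 = \frac{33 + 48}{-20} - 676 = \left(- \frac{1}{20}\right) 81 - 676 = - \frac{81}{20} - 676 = - \frac{13601}{20}$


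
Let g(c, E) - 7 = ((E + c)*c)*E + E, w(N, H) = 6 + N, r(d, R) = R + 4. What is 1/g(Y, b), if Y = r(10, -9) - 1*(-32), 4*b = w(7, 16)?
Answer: 16/42635 ≈ 0.00037528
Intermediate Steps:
r(d, R) = 4 + R
b = 13/4 (b = (6 + 7)/4 = (¼)*13 = 13/4 ≈ 3.2500)
Y = 27 (Y = (4 - 9) - 1*(-32) = -5 + 32 = 27)
g(c, E) = 7 + E + E*c*(E + c) (g(c, E) = 7 + (((E + c)*c)*E + E) = 7 + ((c*(E + c))*E + E) = 7 + (E*c*(E + c) + E) = 7 + (E + E*c*(E + c)) = 7 + E + E*c*(E + c))
1/g(Y, b) = 1/(7 + 13/4 + (13/4)*27² + 27*(13/4)²) = 1/(7 + 13/4 + (13/4)*729 + 27*(169/16)) = 1/(7 + 13/4 + 9477/4 + 4563/16) = 1/(42635/16) = 16/42635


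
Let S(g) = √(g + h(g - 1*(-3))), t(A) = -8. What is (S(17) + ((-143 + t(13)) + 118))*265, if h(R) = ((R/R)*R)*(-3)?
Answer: -8745 + 265*I*√43 ≈ -8745.0 + 1737.7*I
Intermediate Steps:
h(R) = -3*R (h(R) = (1*R)*(-3) = R*(-3) = -3*R)
S(g) = √(-9 - 2*g) (S(g) = √(g - 3*(g - 1*(-3))) = √(g - 3*(g + 3)) = √(g - 3*(3 + g)) = √(g + (-9 - 3*g)) = √(-9 - 2*g))
(S(17) + ((-143 + t(13)) + 118))*265 = (√(-9 - 2*17) + ((-143 - 8) + 118))*265 = (√(-9 - 34) + (-151 + 118))*265 = (√(-43) - 33)*265 = (I*√43 - 33)*265 = (-33 + I*√43)*265 = -8745 + 265*I*√43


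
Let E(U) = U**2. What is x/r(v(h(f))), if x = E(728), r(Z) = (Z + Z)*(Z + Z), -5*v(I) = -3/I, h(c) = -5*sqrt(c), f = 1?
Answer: 82810000/9 ≈ 9.2011e+6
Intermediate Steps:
v(I) = 3/(5*I) (v(I) = -(-3)/(5*I) = 3/(5*I))
r(Z) = 4*Z**2 (r(Z) = (2*Z)*(2*Z) = 4*Z**2)
x = 529984 (x = 728**2 = 529984)
x/r(v(h(f))) = 529984/((4*(3/(5*((-5*sqrt(1)))))**2)) = 529984/((4*(3/(5*((-5*1))))**2)) = 529984/((4*((3/5)/(-5))**2)) = 529984/((4*((3/5)*(-1/5))**2)) = 529984/((4*(-3/25)**2)) = 529984/((4*(9/625))) = 529984/(36/625) = 529984*(625/36) = 82810000/9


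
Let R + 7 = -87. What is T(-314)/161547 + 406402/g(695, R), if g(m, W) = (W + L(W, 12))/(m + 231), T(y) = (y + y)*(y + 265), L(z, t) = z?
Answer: -15198673585177/7592709 ≈ -2.0017e+6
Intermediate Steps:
R = -94 (R = -7 - 87 = -94)
T(y) = 2*y*(265 + y) (T(y) = (2*y)*(265 + y) = 2*y*(265 + y))
g(m, W) = 2*W/(231 + m) (g(m, W) = (W + W)/(m + 231) = (2*W)/(231 + m) = 2*W/(231 + m))
T(-314)/161547 + 406402/g(695, R) = (2*(-314)*(265 - 314))/161547 + 406402/((2*(-94)/(231 + 695))) = (2*(-314)*(-49))*(1/161547) + 406402/((2*(-94)/926)) = 30772*(1/161547) + 406402/((2*(-94)*(1/926))) = 30772/161547 + 406402/(-94/463) = 30772/161547 + 406402*(-463/94) = 30772/161547 - 94082063/47 = -15198673585177/7592709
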